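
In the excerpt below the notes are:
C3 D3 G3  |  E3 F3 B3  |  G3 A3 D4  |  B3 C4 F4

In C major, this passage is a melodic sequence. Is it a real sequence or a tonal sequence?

tonal

Every note is diatonic to C major.
Cell 1 has +2 semitones from note 1 to 2, but cell 2 has +1 — the interval quality changes while the contour stays the same, which is the hallmark of a tonal sequence.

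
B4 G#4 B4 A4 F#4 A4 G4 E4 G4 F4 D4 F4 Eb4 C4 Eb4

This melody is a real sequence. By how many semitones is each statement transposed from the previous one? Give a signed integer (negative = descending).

-2

Unit = 3 notes; the statements start on B4, A4, G4, F4, Eb4, moving down a 2nd each time.
B4→A4 is 69 − 71 = -2 semitones.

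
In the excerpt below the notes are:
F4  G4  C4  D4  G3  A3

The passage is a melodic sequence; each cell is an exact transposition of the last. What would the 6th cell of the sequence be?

Unit = 2 notes; the statements start on F4, C4, G3, moving down a 4th each time.
Carrying on: D3 → A2 → E2.
From E2 the exact shape gives E2 F#2.

E2 F#2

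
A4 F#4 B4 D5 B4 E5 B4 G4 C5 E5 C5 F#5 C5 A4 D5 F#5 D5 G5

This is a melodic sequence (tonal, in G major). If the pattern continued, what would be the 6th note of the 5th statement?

Grouping in 6s, the 6th note of each cell is E5, F#5, G5.
Carrying that up a 2nd forward: A5 → B5.

B5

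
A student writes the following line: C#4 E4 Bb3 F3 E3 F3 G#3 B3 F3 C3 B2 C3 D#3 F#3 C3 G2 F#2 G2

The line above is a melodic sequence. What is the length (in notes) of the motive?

18 notes total. Splitting into 3 groups of 6:
C#4 E4 Bb3 F3 E3 F3 | G#3 B3 F3 C3 B2 C3 | D#3 F#3 C3 G2 F#2 G2
Every group is a transposition down a 4th of the one before; no shorter unit works.

6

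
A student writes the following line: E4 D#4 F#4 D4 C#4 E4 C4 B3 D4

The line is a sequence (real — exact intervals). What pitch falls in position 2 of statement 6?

F3

With 3-note cells, note 2 of each statement runs D#4, C#4, B3.
Carrying that down a 2nd forward: A3 → G3 → F3.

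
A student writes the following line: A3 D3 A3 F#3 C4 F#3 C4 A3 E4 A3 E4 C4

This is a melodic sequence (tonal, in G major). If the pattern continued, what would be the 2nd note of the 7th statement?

With 4-note cells, note 2 of each statement runs D3, F#3, A3.
Carrying that up a 3rd forward: C4 → E4 → G4 → B4.

B4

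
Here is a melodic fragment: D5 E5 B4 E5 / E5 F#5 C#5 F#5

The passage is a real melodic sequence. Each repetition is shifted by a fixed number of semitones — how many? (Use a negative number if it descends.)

2

The 4-note cells begin on D5, E5 — each up a 2nd from the last.
D5→E5 is 76 − 74 = 2 semitones.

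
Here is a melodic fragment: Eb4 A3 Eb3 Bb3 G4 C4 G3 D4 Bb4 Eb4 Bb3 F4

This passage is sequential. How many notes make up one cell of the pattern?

Try groups of 4 (3 cells in 12 notes):
Eb4 A3 Eb3 Bb3 | G4 C4 G3 D4 | Bb4 Eb4 Bb3 F4
Every group is a transposition up a 3rd of the one before; no shorter unit works.

4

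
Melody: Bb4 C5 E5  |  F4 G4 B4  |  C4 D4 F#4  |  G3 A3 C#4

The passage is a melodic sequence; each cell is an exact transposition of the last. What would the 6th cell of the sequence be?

With a 3-note motive the entries are Bb4, F4, C4, G3, each down a 4th from the previous.
Continuing the starts: D3 → A2.
So cell 6 is A2 B2 D#3.

A2 B2 D#3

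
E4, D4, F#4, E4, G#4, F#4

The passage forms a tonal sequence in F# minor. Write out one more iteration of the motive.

A4 G#4

Unit = 2 notes; the statements start on E4, F#4, G#4, moving up a 2nd each time.
So cell 4 is A4 G#4.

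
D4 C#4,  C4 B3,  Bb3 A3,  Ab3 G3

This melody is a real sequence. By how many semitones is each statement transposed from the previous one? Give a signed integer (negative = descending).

-2

Taking 2-note groups, the heads are D4, C4, Bb3, Ab3: the pattern moves down a 2nd.
Counting half-steps from D4 to C4: -2.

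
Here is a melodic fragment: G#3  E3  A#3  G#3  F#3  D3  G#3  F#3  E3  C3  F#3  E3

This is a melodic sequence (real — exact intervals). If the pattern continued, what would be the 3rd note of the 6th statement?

C3

With 4-note cells, note 3 of each statement runs A#3, G#3, F#3.
Carrying that down a 2nd forward: E3 → D3 → C3.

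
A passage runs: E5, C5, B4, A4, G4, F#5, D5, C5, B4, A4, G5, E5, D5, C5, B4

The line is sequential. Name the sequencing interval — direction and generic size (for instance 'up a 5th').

up a 2nd

Unit = 5 notes; the statements start on E5, F#5, G5, moving up a 2nd each time.
E5 to F#5 is up a 2nd.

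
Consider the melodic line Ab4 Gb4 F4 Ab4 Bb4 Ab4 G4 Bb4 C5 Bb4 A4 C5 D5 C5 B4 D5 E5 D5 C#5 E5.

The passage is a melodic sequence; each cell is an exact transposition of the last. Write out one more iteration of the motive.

F#5 E5 D#5 F#5

Unit = 4 notes; the statements start on Ab4, Bb4, C5, D5, E5, moving up a 2nd each time.
Statement 6 starts on F#5 and keeps the same exact contour: F#5 E5 D#5 F#5.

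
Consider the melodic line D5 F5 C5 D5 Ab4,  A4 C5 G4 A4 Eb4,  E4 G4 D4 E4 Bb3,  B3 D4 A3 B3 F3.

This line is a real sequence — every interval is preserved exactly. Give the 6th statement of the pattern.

C#3 E3 B2 C#3 G2

Unit = 5 notes; the statements start on D5, A4, E4, B3, moving down a 4th each time.
Carrying on: F#3 → C#3.
Statement 6 starts on C#3 and keeps the same exact contour: C#3 E3 B2 C#3 G2.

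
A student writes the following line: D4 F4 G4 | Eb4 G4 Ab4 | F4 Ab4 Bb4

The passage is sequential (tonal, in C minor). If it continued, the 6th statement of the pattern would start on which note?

Bb4

Unit = 3 notes; the statements start on D4, Eb4, F4, moving up a 2nd each time.
Extending the heads up a 2nd: G4 → Ab4 → Bb4.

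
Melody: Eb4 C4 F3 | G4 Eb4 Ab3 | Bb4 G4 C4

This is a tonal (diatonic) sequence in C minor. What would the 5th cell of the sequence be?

F5 D5 G4

With a 3-note motive the entries are Eb4, G4, Bb4, each up a 3rd from the previous.
Extending up a 3rd: D5 → F5.
So cell 5 is F5 D5 G4.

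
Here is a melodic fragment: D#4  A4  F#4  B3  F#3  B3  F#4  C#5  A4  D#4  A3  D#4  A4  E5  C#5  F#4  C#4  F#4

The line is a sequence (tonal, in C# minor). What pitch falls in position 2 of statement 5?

B5

Grouping in 6s, the 2nd note of each cell is A4, C#5, E5.
Extending up a 3rd: G#5 → B5.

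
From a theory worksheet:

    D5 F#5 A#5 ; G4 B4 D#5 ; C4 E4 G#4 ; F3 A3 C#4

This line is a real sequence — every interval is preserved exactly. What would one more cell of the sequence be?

Bb2 D3 F#3

Taking 3-note groups, the heads are D5, G4, C4, F3: the pattern moves down a 5th.
From Bb2 the exact shape gives Bb2 D3 F#3.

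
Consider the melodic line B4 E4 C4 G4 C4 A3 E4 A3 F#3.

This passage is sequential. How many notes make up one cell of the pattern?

3

There are 9 notes; a 3-note unit gives 3 cells:
B4 E4 C4 | G4 C4 A3 | E4 A3 F#3
That's a consistent down a 3rd shift per cell, and no other grouping gives one.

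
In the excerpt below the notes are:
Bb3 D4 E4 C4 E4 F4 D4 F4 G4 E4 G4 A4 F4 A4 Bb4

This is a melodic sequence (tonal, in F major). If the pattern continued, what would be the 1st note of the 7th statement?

A4

With 3-note cells, note 1 of each statement runs Bb3, C4, D4, E4, F4.
Carrying that up a 2nd forward: G4 → A4.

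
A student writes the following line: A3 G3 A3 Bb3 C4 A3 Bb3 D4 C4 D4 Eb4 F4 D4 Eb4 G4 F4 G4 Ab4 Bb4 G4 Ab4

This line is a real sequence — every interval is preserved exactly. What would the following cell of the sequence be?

With a 7-note motive the entries are A3, D4, G4, each up a 4th from the previous.
Statement 4 starts on C5 and keeps the same exact contour: C5 Bb4 C5 Db5 Eb5 C5 Db5.

C5 Bb4 C5 Db5 Eb5 C5 Db5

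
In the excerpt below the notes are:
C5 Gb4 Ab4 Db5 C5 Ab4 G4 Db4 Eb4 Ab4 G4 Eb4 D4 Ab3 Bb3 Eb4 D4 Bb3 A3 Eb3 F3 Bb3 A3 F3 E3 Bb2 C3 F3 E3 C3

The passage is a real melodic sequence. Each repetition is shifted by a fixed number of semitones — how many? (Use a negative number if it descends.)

-5

With a 6-note motive the entries are C5, G4, D4, A3, E3, each down a 4th from the previous.
Counting half-steps from C5 to G4: -5.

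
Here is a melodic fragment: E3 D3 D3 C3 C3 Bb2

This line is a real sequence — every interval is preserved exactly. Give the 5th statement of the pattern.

With a 2-note motive the entries are E3, D3, C3, each down a 2nd from the previous.
Extending down a 2nd: Bb2 → Ab2.
From Ab2 the exact shape gives Ab2 Gb2.

Ab2 Gb2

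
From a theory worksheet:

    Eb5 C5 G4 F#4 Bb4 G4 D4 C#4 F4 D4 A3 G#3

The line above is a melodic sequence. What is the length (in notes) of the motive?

4

Try groups of 4 (3 cells in 12 notes):
Eb5 C5 G4 F#4 | Bb4 G4 D4 C#4 | F4 D4 A3 G#3
Every group is a transposition down a 4th of the one before; no shorter unit works.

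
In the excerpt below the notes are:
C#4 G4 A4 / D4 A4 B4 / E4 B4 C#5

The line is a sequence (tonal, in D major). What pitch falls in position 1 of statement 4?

Grouping in 3s, the 1st note of each cell is C#4, D4, E4.
From E4, up a 2nd gives F#4.

F#4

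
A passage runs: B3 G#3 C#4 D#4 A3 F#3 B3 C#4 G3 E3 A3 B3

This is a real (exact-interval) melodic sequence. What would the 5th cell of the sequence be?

The 4-note cells begin on B3, A3, G3 — each down a 2nd from the last.
Carrying on: F3 → Eb3.
So cell 5 is Eb3 C3 F3 G3.

Eb3 C3 F3 G3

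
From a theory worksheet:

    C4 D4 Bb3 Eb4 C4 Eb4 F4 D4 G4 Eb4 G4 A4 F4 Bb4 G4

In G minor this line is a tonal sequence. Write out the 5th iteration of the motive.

D5 Eb5 C5 F5 D5

Taking 5-note groups, the heads are C4, Eb4, G4: the pattern moves up a 3rd.
Carrying on: Bb4 → D5.
So cell 5 is D5 Eb5 C5 F5 D5.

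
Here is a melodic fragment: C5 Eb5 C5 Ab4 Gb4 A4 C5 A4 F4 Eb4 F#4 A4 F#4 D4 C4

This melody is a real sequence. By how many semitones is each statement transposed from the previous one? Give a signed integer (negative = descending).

-3

Unit = 5 notes; the statements start on C5, A4, F#4, moving down a 3rd each time.
C5 to A4 spans -3 semitones.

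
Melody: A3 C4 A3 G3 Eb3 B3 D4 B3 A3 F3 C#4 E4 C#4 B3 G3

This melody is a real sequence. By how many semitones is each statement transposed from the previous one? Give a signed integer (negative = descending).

2

Unit = 5 notes; the statements start on A3, B3, C#4, moving up a 2nd each time.
A3→B3 is 59 − 57 = 2 semitones.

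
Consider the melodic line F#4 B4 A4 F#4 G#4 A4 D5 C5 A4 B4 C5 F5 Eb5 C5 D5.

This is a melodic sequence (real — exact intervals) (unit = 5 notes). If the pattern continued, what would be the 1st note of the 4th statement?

The unit is 5 notes. Position-1 pitches of the 3 shown cells: F#4, A4, C5.
Each moves up a 3rd; the next is Eb5.

Eb5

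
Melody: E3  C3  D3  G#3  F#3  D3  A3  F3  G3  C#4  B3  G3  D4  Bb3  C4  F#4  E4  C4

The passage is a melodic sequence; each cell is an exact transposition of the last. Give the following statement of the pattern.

G4 Eb4 F4 B4 A4 F4

With a 6-note motive the entries are E3, A3, D4, each up a 4th from the previous.
From G4 the exact shape gives G4 Eb4 F4 B4 A4 F4.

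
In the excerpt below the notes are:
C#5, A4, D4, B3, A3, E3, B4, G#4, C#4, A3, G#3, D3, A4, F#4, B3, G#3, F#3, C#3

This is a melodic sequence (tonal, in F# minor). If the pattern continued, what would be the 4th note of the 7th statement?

C#3

The unit is 6 notes. Position-4 pitches of the 3 shown cells: B3, A3, G#3.
Extending down a 2nd: F#3 → E3 → D3 → C#3.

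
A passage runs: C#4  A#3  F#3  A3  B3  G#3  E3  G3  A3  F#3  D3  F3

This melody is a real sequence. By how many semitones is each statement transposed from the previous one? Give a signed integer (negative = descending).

-2

Taking 4-note groups, the heads are C#4, B3, A3: the pattern moves down a 2nd.
C#4→B3 is 59 − 61 = -2 semitones.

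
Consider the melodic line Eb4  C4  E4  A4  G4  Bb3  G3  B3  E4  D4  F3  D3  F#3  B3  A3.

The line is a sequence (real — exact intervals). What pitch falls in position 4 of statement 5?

With 5-note cells, note 4 of each statement runs A4, E4, B3.
Carrying that down a 4th forward: F#3 → C#3.

C#3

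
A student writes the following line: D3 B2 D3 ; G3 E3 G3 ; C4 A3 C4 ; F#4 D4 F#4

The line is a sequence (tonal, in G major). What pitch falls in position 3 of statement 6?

Grouping in 3s, the 3rd note of each cell is D3, G3, C4, F#4.
Extending up a 4th: B4 → E5.

E5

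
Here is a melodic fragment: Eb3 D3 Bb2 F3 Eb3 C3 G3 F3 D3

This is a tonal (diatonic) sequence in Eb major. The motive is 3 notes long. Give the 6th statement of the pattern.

C4 Bb3 G3

Unit = 3 notes; the statements start on Eb3, F3, G3, moving up a 2nd each time.
Extending up a 2nd: Ab3 → Bb3 → C4.
So cell 6 is C4 Bb3 G3.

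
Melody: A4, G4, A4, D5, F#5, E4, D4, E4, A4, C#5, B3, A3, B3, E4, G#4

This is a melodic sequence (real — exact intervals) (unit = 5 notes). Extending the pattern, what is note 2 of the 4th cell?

E3

Grouping in 5s, the 2nd note of each cell is G4, D4, A3.
One more down a 4th gives E3.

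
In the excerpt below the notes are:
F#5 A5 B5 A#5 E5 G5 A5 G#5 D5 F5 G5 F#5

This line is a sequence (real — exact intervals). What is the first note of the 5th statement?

Bb4

The 4-note cells begin on F#5, E5, D5 — each down a 2nd from the last.
Extending the heads down a 2nd: C5 → Bb4.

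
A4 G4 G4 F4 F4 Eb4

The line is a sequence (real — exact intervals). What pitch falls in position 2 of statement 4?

Db4

Grouping in 2s, the 2nd note of each cell is G4, F4, Eb4.
Each moves down a 2nd; the next is Db4.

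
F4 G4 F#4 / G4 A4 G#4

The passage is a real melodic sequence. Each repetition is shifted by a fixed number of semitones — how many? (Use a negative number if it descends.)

The 3-note cells begin on F4, G4 — each up a 2nd from the last.
F4 to G4 spans +2 semitones.

2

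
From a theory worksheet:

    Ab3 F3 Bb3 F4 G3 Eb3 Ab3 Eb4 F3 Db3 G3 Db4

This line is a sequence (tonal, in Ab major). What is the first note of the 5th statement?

Taking 4-note groups, the heads are Ab3, G3, F3: the pattern moves down a 2nd.
Extending the heads down a 2nd: Eb3 → Db3.

Db3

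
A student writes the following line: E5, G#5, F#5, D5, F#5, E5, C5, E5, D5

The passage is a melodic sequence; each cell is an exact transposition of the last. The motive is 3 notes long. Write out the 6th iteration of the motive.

Gb4 Bb4 Ab4

Unit = 3 notes; the statements start on E5, D5, C5, moving down a 2nd each time.
Continuing the starts: Bb4 → Ab4 → Gb4.
Statement 6 starts on Gb4 and keeps the same exact contour: Gb4 Bb4 Ab4.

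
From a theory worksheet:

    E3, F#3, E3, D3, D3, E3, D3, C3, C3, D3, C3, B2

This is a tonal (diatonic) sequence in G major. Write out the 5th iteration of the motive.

A2 B2 A2 G2

The 4-note cells begin on E3, D3, C3 — each down a 2nd from the last.
Carrying on: B2 → A2.
So cell 5 is A2 B2 A2 G2.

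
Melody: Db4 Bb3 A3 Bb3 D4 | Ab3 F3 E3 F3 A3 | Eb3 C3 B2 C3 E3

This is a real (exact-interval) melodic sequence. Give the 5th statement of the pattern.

F2 D2 C#2 D2 F#2

Taking 5-note groups, the heads are Db4, Ab3, Eb3: the pattern moves down a 4th.
Continuing the starts: Bb2 → F2.
So cell 5 is F2 D2 C#2 D2 F#2.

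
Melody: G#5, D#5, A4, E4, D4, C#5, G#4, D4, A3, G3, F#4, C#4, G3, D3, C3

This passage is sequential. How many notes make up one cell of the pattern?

5

Try groups of 5 (3 cells in 15 notes):
G#5 D#5 A4 E4 D4 | C#5 G#4 D4 A3 G3 | F#4 C#4 G3 D3 C3
Every group is a transposition down a 5th of the one before; no shorter unit works.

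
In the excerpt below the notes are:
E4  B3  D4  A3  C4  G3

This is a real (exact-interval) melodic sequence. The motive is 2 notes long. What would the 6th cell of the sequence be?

The 2-note cells begin on E4, D4, C4 — each down a 2nd from the last.
Carrying on: Bb3 → Ab3 → Gb3.
From Gb3 the exact shape gives Gb3 Db3.

Gb3 Db3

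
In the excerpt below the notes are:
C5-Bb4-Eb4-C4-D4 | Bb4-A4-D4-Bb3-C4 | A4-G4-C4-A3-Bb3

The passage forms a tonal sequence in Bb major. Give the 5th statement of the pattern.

Taking 5-note groups, the heads are C5, Bb4, A4: the pattern moves down a 2nd.
Continuing the starts: G4 → F4.
So cell 5 is F4 Eb4 A3 F3 G3.

F4 Eb4 A3 F3 G3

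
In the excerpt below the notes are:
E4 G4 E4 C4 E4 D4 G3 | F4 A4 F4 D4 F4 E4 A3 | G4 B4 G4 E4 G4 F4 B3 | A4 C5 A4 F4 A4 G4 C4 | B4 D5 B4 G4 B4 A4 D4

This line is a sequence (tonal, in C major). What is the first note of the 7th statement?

The 7-note cells begin on E4, F4, G4, A4, B4 — each up a 2nd from the last.
Continuing: C5 → D5. Statement 7 starts on D5.

D5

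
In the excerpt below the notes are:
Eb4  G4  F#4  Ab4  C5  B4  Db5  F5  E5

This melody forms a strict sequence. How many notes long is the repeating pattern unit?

3

Try groups of 3 (3 cells in 9 notes):
Eb4 G4 F#4 | Ab4 C5 B4 | Db5 F5 E5
That's a consistent up a 4th shift per cell, and no other grouping gives one.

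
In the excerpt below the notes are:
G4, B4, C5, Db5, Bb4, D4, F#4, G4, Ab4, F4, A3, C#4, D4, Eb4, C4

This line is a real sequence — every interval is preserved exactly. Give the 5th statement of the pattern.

The 5-note cells begin on G4, D4, A3 — each down a 4th from the last.
Carrying on: E3 → B2.
So cell 5 is B2 D#3 E3 F3 D3.

B2 D#3 E3 F3 D3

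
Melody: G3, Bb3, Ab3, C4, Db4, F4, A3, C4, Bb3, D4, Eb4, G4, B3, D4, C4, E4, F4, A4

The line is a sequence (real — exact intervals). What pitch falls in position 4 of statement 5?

Grouping in 6s, the 4th note of each cell is C4, D4, E4.
Extending up a 2nd: F#4 → G#4.

G#4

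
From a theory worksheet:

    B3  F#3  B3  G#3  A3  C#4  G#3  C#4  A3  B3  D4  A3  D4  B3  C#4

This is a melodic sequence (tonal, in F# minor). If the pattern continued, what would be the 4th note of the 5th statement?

Grouping in 5s, the 4th note of each cell is G#3, A3, B3.
Each moves up a 2nd. Continuing: C#4 → D4.

D4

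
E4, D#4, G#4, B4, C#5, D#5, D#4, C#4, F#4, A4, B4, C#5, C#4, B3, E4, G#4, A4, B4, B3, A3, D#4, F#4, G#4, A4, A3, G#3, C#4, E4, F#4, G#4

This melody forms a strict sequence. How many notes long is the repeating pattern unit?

6

30 notes total. Splitting into 5 groups of 6:
E4 D#4 G#4 B4 C#5 D#5 | D#4 C#4 F#4 A4 B4 C#5 | C#4 B3 E4 G#4 A4 B4 | B3 A3 D#4 F#4 G#4 A4 | A3 G#3 C#4 E4 F#4 G#4
That's a consistent down a 2nd shift per cell, and no other grouping gives one.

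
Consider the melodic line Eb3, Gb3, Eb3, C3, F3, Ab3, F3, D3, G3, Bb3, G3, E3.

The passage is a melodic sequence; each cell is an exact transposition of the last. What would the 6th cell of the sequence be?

C#4 E4 C#4 A#3

The 4-note cells begin on Eb3, F3, G3 — each up a 2nd from the last.
Carrying on: A3 → B3 → C#4.
From C#4 the exact shape gives C#4 E4 C#4 A#3.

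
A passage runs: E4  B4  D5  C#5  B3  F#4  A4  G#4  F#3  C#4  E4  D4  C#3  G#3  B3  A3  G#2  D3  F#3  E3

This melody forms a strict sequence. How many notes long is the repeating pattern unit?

4

There are 20 notes; a 4-note unit gives 5 cells:
E4 B4 D5 C#5 | B3 F#4 A4 G#4 | F#3 C#4 E4 D4 | C#3 G#3 B3 A3 | G#2 D3 F#3 E3
Every group is a transposition down a 4th of the one before; no shorter unit works.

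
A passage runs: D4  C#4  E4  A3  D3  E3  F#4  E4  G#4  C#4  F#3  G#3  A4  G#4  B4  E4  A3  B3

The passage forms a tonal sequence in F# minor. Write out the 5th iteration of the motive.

E5 D5 F#5 B4 E4 F#4

Taking 6-note groups, the heads are D4, F#4, A4: the pattern moves up a 3rd.
Carrying on: C#5 → E5.
From E5 the diatonic shape gives E5 D5 F#5 B4 E4 F#4.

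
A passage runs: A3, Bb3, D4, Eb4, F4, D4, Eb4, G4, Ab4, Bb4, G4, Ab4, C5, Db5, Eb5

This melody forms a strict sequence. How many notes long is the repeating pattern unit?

Try groups of 5 (3 cells in 15 notes):
A3 Bb3 D4 Eb4 F4 | D4 Eb4 G4 Ab4 Bb4 | G4 Ab4 C5 Db5 Eb5
Every group is a transposition up a 4th of the one before; no shorter unit works.

5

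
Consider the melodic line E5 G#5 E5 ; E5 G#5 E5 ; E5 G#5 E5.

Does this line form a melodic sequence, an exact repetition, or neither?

repetition

Each 3-note cell is identical (E5 G#5 E5), restated at the same pitch.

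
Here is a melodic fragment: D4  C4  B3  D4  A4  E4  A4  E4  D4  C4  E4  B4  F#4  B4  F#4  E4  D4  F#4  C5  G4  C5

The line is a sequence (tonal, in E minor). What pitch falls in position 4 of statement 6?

B4

The unit is 7 notes. Position-4 pitches of the 3 shown cells: D4, E4, F#4.
Each moves up a 2nd. Continuing: G4 → A4 → B4.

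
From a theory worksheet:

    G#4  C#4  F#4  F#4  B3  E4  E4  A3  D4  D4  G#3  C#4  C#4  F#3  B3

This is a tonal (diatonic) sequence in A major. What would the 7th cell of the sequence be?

Taking 3-note groups, the heads are G#4, F#4, E4, D4, C#4: the pattern moves down a 2nd.
Extending down a 2nd: B3 → A3.
Statement 7 starts on A3 and keeps the same diatonic contour: A3 D3 G#3.

A3 D3 G#3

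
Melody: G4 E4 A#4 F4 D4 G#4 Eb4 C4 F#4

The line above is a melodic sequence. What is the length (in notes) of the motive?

3

9 notes total. Splitting into 3 groups of 3:
G4 E4 A#4 | F4 D4 G#4 | Eb4 C4 F#4
Each cell is the previous one down a 2nd — so the unit is 3 notes.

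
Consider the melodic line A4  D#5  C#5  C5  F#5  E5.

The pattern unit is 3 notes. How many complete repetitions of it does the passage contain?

6 notes in groups of 3 gives 6/3 = 2 statements.
Starts: A4, C5 — each up a 3rd.

2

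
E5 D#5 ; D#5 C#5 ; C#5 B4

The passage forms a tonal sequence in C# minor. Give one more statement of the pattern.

With a 2-note motive the entries are E5, D#5, C#5, each down a 2nd from the previous.
From B4 the diatonic shape gives B4 A4.

B4 A4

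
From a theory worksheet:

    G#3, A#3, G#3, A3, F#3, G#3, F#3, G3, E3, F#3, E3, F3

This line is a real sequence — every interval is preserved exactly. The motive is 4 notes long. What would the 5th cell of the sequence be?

Taking 4-note groups, the heads are G#3, F#3, E3: the pattern moves down a 2nd.
Continuing the starts: D3 → C3.
Statement 5 starts on C3 and keeps the same exact contour: C3 D3 C3 Db3.

C3 D3 C3 Db3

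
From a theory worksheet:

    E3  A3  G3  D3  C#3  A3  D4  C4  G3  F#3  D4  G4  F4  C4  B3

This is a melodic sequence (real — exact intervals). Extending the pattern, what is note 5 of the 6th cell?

D5

With 5-note cells, note 5 of each statement runs C#3, F#3, B3.
Each moves up a 4th. Continuing: E4 → A4 → D5.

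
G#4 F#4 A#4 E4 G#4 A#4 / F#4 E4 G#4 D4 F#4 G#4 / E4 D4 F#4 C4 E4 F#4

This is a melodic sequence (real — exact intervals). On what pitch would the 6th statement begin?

Bb3

Unit = 6 notes; the statements start on G#4, F#4, E4, moving down a 2nd each time.
Extending the heads down a 2nd: D4 → C4 → Bb3.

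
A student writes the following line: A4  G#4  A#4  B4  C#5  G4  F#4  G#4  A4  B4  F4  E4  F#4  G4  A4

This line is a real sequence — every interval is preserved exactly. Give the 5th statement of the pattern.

Db4 C4 D4 Eb4 F4

Taking 5-note groups, the heads are A4, G4, F4: the pattern moves down a 2nd.
Continuing the starts: Eb4 → Db4.
From Db4 the exact shape gives Db4 C4 D4 Eb4 F4.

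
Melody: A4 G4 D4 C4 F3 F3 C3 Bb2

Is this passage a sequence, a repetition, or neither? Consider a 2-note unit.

neither

Note 1 of cell 3 is F3; if this were a sequence it would be G3. No unit length gives a consistent transposition pattern.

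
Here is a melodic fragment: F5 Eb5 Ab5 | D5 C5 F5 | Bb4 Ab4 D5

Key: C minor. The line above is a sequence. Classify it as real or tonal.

Every note is diatonic to C minor.
Cell 1 has +5 semitones from note 2 to 3, but cell 3 has +6 — the interval quality changes while the contour stays the same, which is the hallmark of a tonal sequence.

tonal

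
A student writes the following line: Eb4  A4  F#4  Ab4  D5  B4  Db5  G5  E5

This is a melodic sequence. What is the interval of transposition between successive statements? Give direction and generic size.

Unit = 3 notes; the statements start on Eb4, Ab4, Db5, moving up a 4th each time.
Eb4 to Ab4 is up a 4th.

up a 4th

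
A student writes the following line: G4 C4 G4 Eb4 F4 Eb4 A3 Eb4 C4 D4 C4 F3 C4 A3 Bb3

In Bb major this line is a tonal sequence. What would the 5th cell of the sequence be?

With a 5-note motive the entries are G4, Eb4, C4, each down a 3rd from the previous.
Carrying on: A3 → F3.
Statement 5 starts on F3 and keeps the same diatonic contour: F3 Bb2 F3 D3 Eb3.

F3 Bb2 F3 D3 Eb3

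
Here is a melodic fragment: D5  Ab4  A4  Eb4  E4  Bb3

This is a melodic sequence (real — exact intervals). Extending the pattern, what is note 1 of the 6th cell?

C#3

Grouping in 2s, the 1st note of each cell is D5, A4, E4.
Carrying that down a 4th forward: B3 → F#3 → C#3.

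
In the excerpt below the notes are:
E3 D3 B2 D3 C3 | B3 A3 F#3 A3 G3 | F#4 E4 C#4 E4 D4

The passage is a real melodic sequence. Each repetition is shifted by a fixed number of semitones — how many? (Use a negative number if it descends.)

With a 5-note motive the entries are E3, B3, F#4, each up a 5th from the previous.
Counting half-steps from E3 to B3: 7.

7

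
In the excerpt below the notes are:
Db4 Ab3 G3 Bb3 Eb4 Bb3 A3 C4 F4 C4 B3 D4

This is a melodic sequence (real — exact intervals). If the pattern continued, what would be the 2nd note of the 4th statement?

D4

The unit is 4 notes. Position-2 pitches of the 3 shown cells: Ab3, Bb3, C4.
From C4, up a 2nd gives D4.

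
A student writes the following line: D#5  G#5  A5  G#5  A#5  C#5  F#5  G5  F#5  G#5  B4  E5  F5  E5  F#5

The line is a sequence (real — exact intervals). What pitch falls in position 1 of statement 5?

G4

Grouping in 5s, the 1st note of each cell is D#5, C#5, B4.
Extending down a 2nd: A4 → G4.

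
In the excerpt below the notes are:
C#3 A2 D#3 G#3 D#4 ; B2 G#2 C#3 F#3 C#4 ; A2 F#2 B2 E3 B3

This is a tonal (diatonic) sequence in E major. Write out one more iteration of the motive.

G#2 E2 A2 D#3 A3

Unit = 5 notes; the statements start on C#3, B2, A2, moving down a 2nd each time.
So cell 4 is G#2 E2 A2 D#3 A3.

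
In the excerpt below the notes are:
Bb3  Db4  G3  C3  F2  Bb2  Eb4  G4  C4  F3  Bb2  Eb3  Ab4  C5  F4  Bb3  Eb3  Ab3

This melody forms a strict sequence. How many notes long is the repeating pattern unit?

18 notes total. Splitting into 3 groups of 6:
Bb3 Db4 G3 C3 F2 Bb2 | Eb4 G4 C4 F3 Bb2 Eb3 | Ab4 C5 F4 Bb3 Eb3 Ab3
That's a consistent up a 4th shift per cell, and no other grouping gives one.

6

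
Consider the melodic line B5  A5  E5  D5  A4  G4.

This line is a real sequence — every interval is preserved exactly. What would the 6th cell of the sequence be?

C3 Bb2

With a 2-note motive the entries are B5, E5, A4, each down a 5th from the previous.
Continuing the starts: D4 → G3 → C3.
From C3 the exact shape gives C3 Bb2.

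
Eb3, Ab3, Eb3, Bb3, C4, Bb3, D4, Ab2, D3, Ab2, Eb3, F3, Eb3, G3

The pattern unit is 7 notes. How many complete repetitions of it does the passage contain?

14 notes in groups of 7 gives 14/7 = 2 statements.
Starts: Eb3, Ab2 — each down a 5th.

2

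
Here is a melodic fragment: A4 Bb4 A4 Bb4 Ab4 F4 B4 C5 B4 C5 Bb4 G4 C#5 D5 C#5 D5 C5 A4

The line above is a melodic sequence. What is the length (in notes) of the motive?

There are 18 notes; a 6-note unit gives 3 cells:
A4 Bb4 A4 Bb4 Ab4 F4 | B4 C5 B4 C5 Bb4 G4 | C#5 D5 C#5 D5 C5 A4
Every group is a transposition up a 2nd of the one before; no shorter unit works.

6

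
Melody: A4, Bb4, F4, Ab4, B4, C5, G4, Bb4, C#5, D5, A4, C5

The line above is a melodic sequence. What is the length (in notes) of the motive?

4

12 notes total. Splitting into 3 groups of 4:
A4 Bb4 F4 Ab4 | B4 C5 G4 Bb4 | C#5 D5 A4 C5
Each cell is the previous one up a 2nd — so the unit is 4 notes.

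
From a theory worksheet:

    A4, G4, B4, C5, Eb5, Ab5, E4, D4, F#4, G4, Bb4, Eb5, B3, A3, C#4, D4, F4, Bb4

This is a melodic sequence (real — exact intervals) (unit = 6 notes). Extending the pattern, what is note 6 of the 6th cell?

With 6-note cells, note 6 of each statement runs Ab5, Eb5, Bb4.
Carrying that down a 4th forward: F4 → C4 → G3.

G3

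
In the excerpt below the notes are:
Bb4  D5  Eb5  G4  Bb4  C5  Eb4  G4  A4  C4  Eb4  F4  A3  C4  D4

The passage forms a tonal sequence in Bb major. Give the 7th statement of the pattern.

With a 3-note motive the entries are Bb4, G4, Eb4, C4, A3, each down a 3rd from the previous.
Carrying on: F3 → D3.
Statement 7 starts on D3 and keeps the same diatonic contour: D3 F3 G3.

D3 F3 G3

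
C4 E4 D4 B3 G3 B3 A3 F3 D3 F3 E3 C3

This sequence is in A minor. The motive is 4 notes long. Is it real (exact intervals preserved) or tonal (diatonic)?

Every note is diatonic to A minor.
Cell 1 has -3 semitones from note 3 to 4, but cell 2 has -4 — the interval quality changes while the contour stays the same, which is the hallmark of a tonal sequence.

tonal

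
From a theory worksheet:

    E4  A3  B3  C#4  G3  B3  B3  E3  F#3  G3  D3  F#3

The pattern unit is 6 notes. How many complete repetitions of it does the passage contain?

2

12 notes in groups of 6 gives 12/6 = 2 statements.
Starts: E4, B3 — each down a 4th.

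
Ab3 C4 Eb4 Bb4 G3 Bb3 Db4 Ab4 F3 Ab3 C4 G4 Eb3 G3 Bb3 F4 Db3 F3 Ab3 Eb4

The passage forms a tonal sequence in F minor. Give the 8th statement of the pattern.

Unit = 4 notes; the statements start on Ab3, G3, F3, Eb3, Db3, moving down a 2nd each time.
Extending down a 2nd: C3 → Bb2 → Ab2.
Statement 8 starts on Ab2 and keeps the same diatonic contour: Ab2 C3 Eb3 Bb3.

Ab2 C3 Eb3 Bb3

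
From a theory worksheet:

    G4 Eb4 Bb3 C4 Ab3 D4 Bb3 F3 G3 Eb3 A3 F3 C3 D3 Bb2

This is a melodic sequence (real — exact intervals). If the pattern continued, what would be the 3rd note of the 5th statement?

D2

The unit is 5 notes. Position-3 pitches of the 3 shown cells: Bb3, F3, C3.
Carrying that down a 4th forward: G2 → D2.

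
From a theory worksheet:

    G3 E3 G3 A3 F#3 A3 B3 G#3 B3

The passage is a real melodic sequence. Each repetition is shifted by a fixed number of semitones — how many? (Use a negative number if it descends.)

2

With a 3-note motive the entries are G3, A3, B3, each up a 2nd from the previous.
Counting half-steps from G3 to A3: 2.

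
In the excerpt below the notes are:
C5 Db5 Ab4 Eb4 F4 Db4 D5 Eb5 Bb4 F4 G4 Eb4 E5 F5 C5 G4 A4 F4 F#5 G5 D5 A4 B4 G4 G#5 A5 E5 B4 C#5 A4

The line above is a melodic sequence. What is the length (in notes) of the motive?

Try groups of 6 (5 cells in 30 notes):
C5 Db5 Ab4 Eb4 F4 Db4 | D5 Eb5 Bb4 F4 G4 Eb4 | E5 F5 C5 G4 A4 F4 | F#5 G5 D5 A4 B4 G4 | G#5 A5 E5 B4 C#5 A4
Each cell is the previous one up a 2nd — so the unit is 6 notes.

6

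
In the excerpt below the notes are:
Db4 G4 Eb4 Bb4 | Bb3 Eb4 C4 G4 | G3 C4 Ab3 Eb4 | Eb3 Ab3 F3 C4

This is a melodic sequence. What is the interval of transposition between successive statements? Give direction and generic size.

With a 4-note motive the entries are Db4, Bb3, G3, Eb3, each down a 3rd from the previous.
Db4 to Bb3 is down a 3rd.

down a 3rd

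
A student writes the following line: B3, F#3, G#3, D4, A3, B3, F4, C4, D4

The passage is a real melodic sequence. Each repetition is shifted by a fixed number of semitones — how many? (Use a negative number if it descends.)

Unit = 3 notes; the statements start on B3, D4, F4, moving up a 3rd each time.
B3 to D4 spans +3 semitones.

3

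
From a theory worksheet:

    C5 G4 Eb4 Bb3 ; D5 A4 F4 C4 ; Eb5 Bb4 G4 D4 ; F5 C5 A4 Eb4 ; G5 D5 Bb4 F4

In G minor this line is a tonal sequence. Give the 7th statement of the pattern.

Taking 4-note groups, the heads are C5, D5, Eb5, F5, G5: the pattern moves up a 2nd.
Continuing the starts: A5 → Bb5.
From Bb5 the diatonic shape gives Bb5 F5 D5 A4.

Bb5 F5 D5 A4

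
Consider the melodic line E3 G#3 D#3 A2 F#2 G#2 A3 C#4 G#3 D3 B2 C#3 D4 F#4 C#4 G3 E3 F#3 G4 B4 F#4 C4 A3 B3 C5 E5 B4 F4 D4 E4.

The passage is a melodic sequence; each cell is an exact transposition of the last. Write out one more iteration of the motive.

F5 A5 E5 Bb4 G4 A4

The 6-note cells begin on E3, A3, D4, G4, C5 — each up a 4th from the last.
So cell 6 is F5 A5 E5 Bb4 G4 A4.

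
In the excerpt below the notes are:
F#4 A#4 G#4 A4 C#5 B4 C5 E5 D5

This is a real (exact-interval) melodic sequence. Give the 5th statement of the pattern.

Gb5 Bb5 Ab5

Unit = 3 notes; the statements start on F#4, A4, C5, moving up a 3rd each time.
Carrying on: Eb5 → Gb5.
From Gb5 the exact shape gives Gb5 Bb5 Ab5.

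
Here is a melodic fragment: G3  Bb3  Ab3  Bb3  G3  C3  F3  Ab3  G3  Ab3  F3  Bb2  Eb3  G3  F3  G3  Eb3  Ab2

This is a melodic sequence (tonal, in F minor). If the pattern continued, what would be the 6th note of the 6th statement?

Eb2

Grouping in 6s, the 6th note of each cell is C3, Bb2, Ab2.
Carrying that down a 2nd forward: G2 → F2 → Eb2.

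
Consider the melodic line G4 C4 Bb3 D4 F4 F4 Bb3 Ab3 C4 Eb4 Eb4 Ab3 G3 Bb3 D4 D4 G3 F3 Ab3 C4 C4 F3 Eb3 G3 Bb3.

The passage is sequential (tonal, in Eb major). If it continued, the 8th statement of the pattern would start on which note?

Unit = 5 notes; the statements start on G4, F4, Eb4, D4, C4, moving down a 2nd each time.
Extending the heads down a 2nd: Bb3 → Ab3 → G3.

G3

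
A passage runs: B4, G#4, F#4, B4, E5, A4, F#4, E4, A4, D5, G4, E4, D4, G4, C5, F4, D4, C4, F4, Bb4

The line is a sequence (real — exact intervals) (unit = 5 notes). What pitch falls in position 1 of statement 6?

The unit is 5 notes. Position-1 pitches of the 4 shown cells: B4, A4, G4, F4.
Each moves down a 2nd. Continuing: Eb4 → Db4.

Db4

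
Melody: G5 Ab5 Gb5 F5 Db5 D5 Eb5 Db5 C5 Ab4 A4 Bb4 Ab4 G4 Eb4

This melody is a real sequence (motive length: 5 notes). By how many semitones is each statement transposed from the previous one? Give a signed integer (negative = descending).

With a 5-note motive the entries are G5, D5, A4, each down a 4th from the previous.
Counting half-steps from G5 to D5: -5.

-5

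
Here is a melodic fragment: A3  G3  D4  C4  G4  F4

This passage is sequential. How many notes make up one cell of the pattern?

6 notes total. Splitting into 3 groups of 2:
A3 G3 | D4 C4 | G4 F4
That's a consistent up a 4th shift per cell, and no other grouping gives one.

2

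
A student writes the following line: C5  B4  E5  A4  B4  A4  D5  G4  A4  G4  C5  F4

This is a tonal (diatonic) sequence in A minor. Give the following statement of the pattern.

G4 F4 B4 E4

The 4-note cells begin on C5, B4, A4 — each down a 2nd from the last.
Statement 4 starts on G4 and keeps the same diatonic contour: G4 F4 B4 E4.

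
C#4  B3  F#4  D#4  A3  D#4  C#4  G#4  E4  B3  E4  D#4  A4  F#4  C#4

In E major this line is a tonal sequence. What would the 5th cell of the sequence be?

Taking 5-note groups, the heads are C#4, D#4, E4: the pattern moves up a 2nd.
Extending up a 2nd: F#4 → G#4.
From G#4 the diatonic shape gives G#4 F#4 C#5 A4 E4.

G#4 F#4 C#5 A4 E4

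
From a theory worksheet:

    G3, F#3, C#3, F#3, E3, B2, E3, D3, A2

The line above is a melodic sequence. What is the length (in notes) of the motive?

3

There are 9 notes; a 3-note unit gives 3 cells:
G3 F#3 C#3 | F#3 E3 B2 | E3 D3 A2
Each cell is the previous one down a 2nd — so the unit is 3 notes.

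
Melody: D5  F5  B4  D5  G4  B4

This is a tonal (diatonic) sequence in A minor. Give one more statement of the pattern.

The 2-note cells begin on D5, B4, G4 — each down a 3rd from the last.
Statement 4 starts on E4 and keeps the same diatonic contour: E4 G4.

E4 G4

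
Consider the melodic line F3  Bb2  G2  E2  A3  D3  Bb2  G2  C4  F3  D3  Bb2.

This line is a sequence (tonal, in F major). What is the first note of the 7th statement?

D5

Taking 4-note groups, the heads are F3, A3, C4: the pattern moves up a 3rd.
Extending the heads up a 3rd: E4 → G4 → Bb4 → D5.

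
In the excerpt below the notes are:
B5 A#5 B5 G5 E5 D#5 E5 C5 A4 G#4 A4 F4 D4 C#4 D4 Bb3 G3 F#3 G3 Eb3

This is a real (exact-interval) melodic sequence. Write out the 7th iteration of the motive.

Unit = 4 notes; the statements start on B5, E5, A4, D4, G3, moving down a 5th each time.
Continuing the starts: C3 → F2.
So cell 7 is F2 E2 F2 Db2.

F2 E2 F2 Db2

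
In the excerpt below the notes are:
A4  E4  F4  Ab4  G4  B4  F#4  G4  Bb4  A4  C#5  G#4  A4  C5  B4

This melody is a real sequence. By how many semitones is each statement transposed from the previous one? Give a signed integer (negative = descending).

The 5-note cells begin on A4, B4, C#5 — each up a 2nd from the last.
A4→B4 is 71 − 69 = 2 semitones.

2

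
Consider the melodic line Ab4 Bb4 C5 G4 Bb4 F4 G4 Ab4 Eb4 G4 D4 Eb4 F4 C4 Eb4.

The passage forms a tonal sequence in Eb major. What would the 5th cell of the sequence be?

Taking 5-note groups, the heads are Ab4, F4, D4: the pattern moves down a 3rd.
Carrying on: Bb3 → G3.
Statement 5 starts on G3 and keeps the same diatonic contour: G3 Ab3 Bb3 F3 Ab3.

G3 Ab3 Bb3 F3 Ab3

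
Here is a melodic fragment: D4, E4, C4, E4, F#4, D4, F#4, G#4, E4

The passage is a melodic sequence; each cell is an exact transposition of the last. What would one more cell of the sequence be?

Taking 3-note groups, the heads are D4, E4, F#4: the pattern moves up a 2nd.
So cell 4 is G#4 A#4 F#4.

G#4 A#4 F#4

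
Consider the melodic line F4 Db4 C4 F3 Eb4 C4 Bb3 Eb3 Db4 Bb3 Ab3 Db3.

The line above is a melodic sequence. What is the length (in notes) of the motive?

4

12 notes total. Splitting into 3 groups of 4:
F4 Db4 C4 F3 | Eb4 C4 Bb3 Eb3 | Db4 Bb3 Ab3 Db3
Each cell is the previous one down a 2nd — so the unit is 4 notes.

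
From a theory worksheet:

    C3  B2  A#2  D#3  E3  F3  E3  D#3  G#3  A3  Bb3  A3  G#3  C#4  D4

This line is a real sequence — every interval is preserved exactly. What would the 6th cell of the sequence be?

Db5 C5 B4 E5 F5

The 5-note cells begin on C3, F3, Bb3 — each up a 4th from the last.
Continuing the starts: Eb4 → Ab4 → Db5.
From Db5 the exact shape gives Db5 C5 B4 E5 F5.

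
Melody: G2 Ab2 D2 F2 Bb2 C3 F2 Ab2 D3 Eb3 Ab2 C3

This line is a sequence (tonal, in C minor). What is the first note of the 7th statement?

Eb4

The 4-note cells begin on G2, Bb2, D3 — each up a 3rd from the last.
Continuing: F3 → Ab3 → C4 → Eb4. Statement 7 starts on Eb4.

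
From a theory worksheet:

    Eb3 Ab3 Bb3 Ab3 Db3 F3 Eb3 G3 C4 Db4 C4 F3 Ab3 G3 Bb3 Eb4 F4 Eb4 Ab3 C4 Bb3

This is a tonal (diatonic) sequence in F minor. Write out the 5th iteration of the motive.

Taking 7-note groups, the heads are Eb3, G3, Bb3: the pattern moves up a 3rd.
Carrying on: Db4 → F4.
So cell 5 is F4 Bb4 C5 Bb4 Eb4 G4 F4.

F4 Bb4 C5 Bb4 Eb4 G4 F4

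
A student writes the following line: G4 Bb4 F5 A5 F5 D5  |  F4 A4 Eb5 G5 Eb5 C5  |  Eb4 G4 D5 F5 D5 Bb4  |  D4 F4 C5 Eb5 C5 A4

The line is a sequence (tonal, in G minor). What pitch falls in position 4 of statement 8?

A4

The unit is 6 notes. Position-4 pitches of the 4 shown cells: A5, G5, F5, Eb5.
Each moves down a 2nd. Continuing: D5 → C5 → Bb4 → A4.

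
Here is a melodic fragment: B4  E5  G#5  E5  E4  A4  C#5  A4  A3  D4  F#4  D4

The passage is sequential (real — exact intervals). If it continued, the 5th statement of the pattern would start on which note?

The 4-note cells begin on B4, E4, A3 — each down a 5th from the last.
Continuing: D3 → G2. Statement 5 starts on G2.

G2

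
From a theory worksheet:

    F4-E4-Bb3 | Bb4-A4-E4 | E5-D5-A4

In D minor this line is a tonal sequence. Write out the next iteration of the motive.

Unit = 3 notes; the statements start on F4, Bb4, E5, moving up a 4th each time.
Statement 4 starts on A5 and keeps the same diatonic contour: A5 G5 D5.

A5 G5 D5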